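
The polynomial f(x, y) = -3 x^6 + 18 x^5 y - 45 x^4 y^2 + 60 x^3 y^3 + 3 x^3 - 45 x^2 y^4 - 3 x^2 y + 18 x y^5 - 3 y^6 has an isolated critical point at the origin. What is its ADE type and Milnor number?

Type D7, Milnor number mu = 7.

The Hessian of f at 0 is [[0, 0], [0, 0]] with rank 0, so corank 2. A Groebner basis of the Jacobian ideal J(f) in C{x,y} is {x*y/6 + y^5, x*y^2, x^2 - x*y}; counting standard monomials gives mu = 7. Corank 2; j^3 = 3*x^2*(x - y) has shape L^2 M (L != M), so D-series; mu = 7 gives D_7.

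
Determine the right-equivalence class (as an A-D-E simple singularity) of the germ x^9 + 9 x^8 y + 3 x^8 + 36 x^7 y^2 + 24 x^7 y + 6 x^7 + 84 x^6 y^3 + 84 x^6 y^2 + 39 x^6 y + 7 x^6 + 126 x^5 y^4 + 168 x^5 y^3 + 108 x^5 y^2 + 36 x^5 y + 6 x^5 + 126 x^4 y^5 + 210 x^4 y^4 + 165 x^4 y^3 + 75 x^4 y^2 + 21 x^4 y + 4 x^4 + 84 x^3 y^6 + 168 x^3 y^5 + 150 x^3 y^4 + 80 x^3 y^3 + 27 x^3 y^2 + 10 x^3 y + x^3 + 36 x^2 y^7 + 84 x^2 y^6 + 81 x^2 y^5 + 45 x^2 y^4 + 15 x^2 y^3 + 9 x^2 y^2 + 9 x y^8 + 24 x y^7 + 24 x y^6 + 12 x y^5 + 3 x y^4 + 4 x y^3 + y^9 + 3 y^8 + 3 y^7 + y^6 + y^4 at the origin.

The Hessian of f at 0 has rank 0. Corank 2; j^3 = x^3 is a perfect cube, so E-series; the 4-jet and mu = 6 give E_6.

E6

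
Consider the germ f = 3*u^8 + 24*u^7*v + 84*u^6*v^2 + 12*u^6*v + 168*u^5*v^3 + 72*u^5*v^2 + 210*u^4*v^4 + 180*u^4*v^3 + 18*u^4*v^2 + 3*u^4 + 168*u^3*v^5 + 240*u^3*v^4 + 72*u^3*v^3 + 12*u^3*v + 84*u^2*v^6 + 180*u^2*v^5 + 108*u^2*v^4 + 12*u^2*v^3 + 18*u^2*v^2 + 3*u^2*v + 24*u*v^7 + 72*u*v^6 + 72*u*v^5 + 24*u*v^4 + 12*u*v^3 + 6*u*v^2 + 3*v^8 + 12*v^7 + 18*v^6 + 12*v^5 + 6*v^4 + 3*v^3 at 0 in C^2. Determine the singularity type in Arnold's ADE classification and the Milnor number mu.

The Hessian of f at 0 has rank 0. Corank 2; j^3 = 3*v*(u + v)^2 has shape L^2 M (L != M), so D-series; mu = 5 gives D_5.

Type D_5, Milnor number mu = 5.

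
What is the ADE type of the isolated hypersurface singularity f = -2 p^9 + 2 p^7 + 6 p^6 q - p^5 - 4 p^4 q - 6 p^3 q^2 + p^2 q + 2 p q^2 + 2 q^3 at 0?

D4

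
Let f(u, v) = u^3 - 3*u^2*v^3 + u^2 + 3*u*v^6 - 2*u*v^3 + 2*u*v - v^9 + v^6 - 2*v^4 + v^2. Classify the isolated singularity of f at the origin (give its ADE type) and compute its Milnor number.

Type A_2, Milnor number mu = 2.

The Hessian of f at 0 is [[2, 2], [2, 2]] with rank 1, so corank 1. A Groebner basis of the Jacobian ideal J(f) in C{u,v} is {v^2, u + v}; counting standard monomials gives mu = 2. Corank 1: A-series; mu = 2 gives A_2.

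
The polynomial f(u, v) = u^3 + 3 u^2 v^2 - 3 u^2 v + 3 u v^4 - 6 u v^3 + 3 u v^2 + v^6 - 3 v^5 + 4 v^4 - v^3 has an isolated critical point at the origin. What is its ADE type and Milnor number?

Type E_6, Milnor number mu = 6.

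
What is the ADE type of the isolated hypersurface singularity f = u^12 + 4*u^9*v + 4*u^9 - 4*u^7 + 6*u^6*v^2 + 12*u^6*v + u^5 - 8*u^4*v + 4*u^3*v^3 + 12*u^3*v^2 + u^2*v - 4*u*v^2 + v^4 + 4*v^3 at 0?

D_{5}

The Hessian of f at 0 has rank 0. Corank 2; j^3 = v*(u - 2*v)^2 has shape L^2 M (L != M), so D-series; mu = 5 gives D_5.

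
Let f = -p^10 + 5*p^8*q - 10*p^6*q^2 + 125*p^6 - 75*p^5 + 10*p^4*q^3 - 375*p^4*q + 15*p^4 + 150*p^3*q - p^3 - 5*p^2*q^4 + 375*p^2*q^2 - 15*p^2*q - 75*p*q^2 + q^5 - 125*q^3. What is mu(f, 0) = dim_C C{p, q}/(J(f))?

8

The Hessian of f at 0 is [[0, 0], [0, 0]] with rank 0, so corank 2. A Groebner basis of the Jacobian ideal J(f) in C{p,q} is {p^2/12500 + p*q^3 - p*q^2/50 + p*q/1250 - q^3/10 + q^2/500, q^4, p^3 - 3*p^2/10 - 3*p*q + 125*q^3 - 15*q^2/2, p^2*q + p^2/50 + 5*p*q^2 + p*q/5 + q^2/2}; counting standard monomials gives mu = 8. Corank 2; j^3 = -(p + 5*q)^3 is a perfect cube, so E-series; the 5-jet and mu = 8 give E_8.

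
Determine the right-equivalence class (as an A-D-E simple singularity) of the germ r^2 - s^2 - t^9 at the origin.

A_8

The Hessian of f at 0 has rank 2. Corank 1: A-series; mu = 8 gives A_8.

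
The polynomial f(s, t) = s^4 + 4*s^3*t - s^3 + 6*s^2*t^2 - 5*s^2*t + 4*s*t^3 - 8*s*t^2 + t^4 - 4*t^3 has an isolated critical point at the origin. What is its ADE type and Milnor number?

The Hessian of f at 0 has rank 0. Corank 2; j^3 = -(s + t)*(s + 2*t)^2 has shape L^2 M (L != M), so D-series; mu = 5 gives D_5.

Type D_{5}, Milnor number mu = 5.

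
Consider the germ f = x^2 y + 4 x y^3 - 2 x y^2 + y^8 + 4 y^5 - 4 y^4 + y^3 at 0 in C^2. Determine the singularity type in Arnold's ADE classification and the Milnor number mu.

The Hessian of f at 0 has rank 0. Corank 2; j^3 = y*(x - y)^2 has shape L^2 M (L != M), so D-series; mu = 9 gives D_9.

Type D9, Milnor number mu = 9.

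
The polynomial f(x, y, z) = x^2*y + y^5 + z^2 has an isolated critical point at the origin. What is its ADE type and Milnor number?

Type D_6, Milnor number mu = 6.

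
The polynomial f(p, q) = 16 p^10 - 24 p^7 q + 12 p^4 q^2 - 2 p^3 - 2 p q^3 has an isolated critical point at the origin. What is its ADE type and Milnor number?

Type E_7, Milnor number mu = 7.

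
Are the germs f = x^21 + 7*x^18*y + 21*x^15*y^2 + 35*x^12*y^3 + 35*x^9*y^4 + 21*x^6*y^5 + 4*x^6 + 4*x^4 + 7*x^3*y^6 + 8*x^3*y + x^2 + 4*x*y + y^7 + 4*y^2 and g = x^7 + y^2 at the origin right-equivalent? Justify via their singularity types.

The Hessian of f at 0 has rank 1. Corank 1: A-series; mu = 6 gives A_6. The Hessian of g at 0 has rank 1. Corank 1: A-series; mu = 6 gives A_6. Both have type A_6, hence right-equivalent.

Yes.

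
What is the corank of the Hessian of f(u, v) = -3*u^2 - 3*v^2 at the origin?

0

Hessian at 0 has rank 2.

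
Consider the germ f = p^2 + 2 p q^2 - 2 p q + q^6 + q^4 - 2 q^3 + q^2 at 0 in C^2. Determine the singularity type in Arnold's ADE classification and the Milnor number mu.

Type A5, Milnor number mu = 5.

The Hessian of f at 0 is [[2, -2], [-2, 2]] with rank 1, so corank 1. A Groebner basis of the Jacobian ideal J(f) in C{p,q} is {p^3 + 3*p^2 - 5*p*q - 2*p + 2*q, p^2*q + 2*p^2 - 3*p*q - p + q, p + q^2 - q}; counting standard monomials gives mu = 5. Corank 1: A-series; mu = 5 gives A_5.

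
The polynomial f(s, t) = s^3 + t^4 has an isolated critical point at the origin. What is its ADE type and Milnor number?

Type E_{6}, Milnor number mu = 6.

The Hessian of f at 0 has rank 0. Corank 2; j^3 = s^3 is a perfect cube, so E-series; the 4-jet and mu = 6 give E_6.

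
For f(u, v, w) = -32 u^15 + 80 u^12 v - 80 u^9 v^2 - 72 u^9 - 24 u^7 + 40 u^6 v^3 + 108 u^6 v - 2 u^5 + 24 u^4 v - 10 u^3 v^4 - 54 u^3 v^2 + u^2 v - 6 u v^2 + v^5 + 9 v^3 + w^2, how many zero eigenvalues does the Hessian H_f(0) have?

The Hessian at 0 is [[0, 0, 0], [0, 0, 0], [0, 0, 2]] of rank 1; hence corank 2.

2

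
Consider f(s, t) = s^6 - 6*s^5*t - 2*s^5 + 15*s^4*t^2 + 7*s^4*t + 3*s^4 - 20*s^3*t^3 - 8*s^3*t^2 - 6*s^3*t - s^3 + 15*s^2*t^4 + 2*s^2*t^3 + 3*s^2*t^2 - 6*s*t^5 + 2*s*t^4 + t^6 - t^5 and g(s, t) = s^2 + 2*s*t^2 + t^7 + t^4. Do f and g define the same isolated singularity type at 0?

No.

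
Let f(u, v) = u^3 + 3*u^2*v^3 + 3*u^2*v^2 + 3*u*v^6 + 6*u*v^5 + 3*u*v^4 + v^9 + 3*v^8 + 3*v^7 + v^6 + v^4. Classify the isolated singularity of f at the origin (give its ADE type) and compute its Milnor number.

Type E_{6}, Milnor number mu = 6.

The Hessian of f at 0 has rank 0. Corank 2; j^3 = u^3 is a perfect cube, so E-series; the 4-jet and mu = 6 give E_6.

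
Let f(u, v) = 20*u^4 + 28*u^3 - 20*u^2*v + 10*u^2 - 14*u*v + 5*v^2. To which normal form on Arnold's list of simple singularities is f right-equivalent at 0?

The Hessian of f at 0 is [[20, -14], [-14, 10]] with rank 2, so corank 0. A Groebner basis of the Jacobian ideal J(f) in C{u,v} is {u, v}; counting standard monomials gives mu = 1. Corank 0: nondegenerate Morse point, so A_1.

A_1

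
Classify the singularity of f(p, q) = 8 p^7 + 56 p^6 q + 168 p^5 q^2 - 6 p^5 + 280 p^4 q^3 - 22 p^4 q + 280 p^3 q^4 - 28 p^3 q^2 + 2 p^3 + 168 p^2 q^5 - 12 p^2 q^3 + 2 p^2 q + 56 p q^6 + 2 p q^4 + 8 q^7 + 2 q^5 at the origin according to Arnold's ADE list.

D6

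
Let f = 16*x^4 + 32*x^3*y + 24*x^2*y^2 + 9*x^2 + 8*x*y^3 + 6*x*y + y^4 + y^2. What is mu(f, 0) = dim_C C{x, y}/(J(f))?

3

The Hessian of f at 0 has rank 1. Corank 1: A-series; mu = 3 gives A_3.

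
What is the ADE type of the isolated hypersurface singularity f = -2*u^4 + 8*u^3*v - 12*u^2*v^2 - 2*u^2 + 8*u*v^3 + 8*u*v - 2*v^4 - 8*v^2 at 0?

The Hessian of f at 0 is [[-4, 8], [8, -16]] with rank 1, so corank 1. A Groebner basis of the Jacobian ideal J(f) in C{u,v} is {v^3, u - 2*v}; counting standard monomials gives mu = 3. Corank 1: A-series; mu = 3 gives A_3.

A_3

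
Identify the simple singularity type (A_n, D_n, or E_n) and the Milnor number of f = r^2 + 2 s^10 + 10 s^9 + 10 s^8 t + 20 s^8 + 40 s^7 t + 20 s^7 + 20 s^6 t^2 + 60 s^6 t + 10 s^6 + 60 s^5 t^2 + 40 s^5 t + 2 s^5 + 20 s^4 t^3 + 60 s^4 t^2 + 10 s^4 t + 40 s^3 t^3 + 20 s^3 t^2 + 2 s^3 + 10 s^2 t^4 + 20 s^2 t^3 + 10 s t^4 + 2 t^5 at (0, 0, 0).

Type E_8, Milnor number mu = 8.

The Hessian of f at 0 is [[0, 0, 0], [0, 0, 0], [0, 0, 2]] with rank 1, so corank 2. A Groebner basis of the Jacobian ideal J(f) in C{s,t,r} is {t^5, s*t^3 + t^4/4, s^2, r}; counting standard monomials gives mu = 8. Corank 2; j^3 = 2*s^3 is a perfect cube, so E-series; the 5-jet and mu = 8 give E_8.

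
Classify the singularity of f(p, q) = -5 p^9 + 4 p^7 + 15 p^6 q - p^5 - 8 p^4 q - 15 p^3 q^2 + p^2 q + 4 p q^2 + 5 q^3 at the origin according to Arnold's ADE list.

D_4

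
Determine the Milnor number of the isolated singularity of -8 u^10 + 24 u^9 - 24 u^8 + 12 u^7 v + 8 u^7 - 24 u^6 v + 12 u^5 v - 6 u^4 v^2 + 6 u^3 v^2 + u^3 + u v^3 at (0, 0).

7

The Hessian of f at 0 has rank 0. Corank 2; j^3 = u^3 is a perfect cube, so E-series; the 4-jet and mu = 7 give E_7.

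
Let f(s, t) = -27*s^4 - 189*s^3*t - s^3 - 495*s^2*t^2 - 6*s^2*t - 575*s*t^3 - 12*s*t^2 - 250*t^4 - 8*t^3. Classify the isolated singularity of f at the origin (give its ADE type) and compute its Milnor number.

The Hessian of f at 0 has rank 0. Corank 2; j^3 = -(s + 2*t)^3 is a perfect cube, so E-series; the 4-jet and mu = 7 give E_7.

Type E_7, Milnor number mu = 7.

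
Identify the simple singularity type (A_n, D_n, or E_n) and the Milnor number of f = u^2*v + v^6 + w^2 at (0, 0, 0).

Type D7, Milnor number mu = 7.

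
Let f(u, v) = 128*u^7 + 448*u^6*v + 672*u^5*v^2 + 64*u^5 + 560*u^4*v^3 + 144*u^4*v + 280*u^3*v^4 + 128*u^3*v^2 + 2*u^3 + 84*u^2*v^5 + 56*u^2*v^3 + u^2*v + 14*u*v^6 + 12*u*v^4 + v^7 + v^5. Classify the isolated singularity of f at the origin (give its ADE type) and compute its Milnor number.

The Hessian of f at 0 is [[0, 0], [0, 0]] with rank 0, so corank 2. A Groebner basis of the Jacobian ideal J(f) in C{u,v} is {-u*v/9 + v^4, u*v^2, u^2 + 5*u*v/9}; counting standard monomials gives mu = 6. Corank 2; j^3 = u^2*(2*u + v) has shape L^2 M (L != M), so D-series; mu = 6 gives D_6.

Type D_{6}, Milnor number mu = 6.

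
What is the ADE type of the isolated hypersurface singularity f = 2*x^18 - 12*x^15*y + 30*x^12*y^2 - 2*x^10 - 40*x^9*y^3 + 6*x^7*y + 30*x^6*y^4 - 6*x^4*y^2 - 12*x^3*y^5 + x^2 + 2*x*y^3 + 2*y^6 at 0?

The Hessian of f at 0 has rank 1. Corank 1: A-series; mu = 5 gives A_5.

A_5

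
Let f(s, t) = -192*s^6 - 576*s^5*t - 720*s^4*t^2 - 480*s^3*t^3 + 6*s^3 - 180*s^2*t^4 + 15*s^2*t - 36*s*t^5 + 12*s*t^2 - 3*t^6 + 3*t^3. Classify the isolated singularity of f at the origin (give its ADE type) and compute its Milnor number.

Type D_{7}, Milnor number mu = 7.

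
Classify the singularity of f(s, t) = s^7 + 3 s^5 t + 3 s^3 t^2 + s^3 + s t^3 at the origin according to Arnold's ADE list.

E7

The Hessian of f at 0 has rank 0. Corank 2; j^3 = s^3 is a perfect cube, so E-series; the 4-jet and mu = 7 give E_7.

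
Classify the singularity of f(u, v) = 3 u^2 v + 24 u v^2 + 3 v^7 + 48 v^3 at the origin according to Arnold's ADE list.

D_8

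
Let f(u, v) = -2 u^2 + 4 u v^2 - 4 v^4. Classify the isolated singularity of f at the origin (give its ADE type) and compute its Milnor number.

Type A_3, Milnor number mu = 3.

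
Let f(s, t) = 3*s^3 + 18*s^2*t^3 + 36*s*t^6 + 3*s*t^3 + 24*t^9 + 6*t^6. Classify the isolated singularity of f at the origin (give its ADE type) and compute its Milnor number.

The Hessian of f at 0 is [[0, 0], [0, 0]] with rank 0, so corank 2. A Groebner basis of the Jacobian ideal J(f) in C{s,t} is {s^3, s*t^2, 3*s^2 + t^3}; counting standard monomials gives mu = 7. Corank 2; j^3 = 3*s^3 is a perfect cube, so E-series; the 4-jet and mu = 7 give E_7.

Type E_7, Milnor number mu = 7.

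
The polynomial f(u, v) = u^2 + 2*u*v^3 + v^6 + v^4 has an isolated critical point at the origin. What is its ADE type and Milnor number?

The Hessian of f at 0 has rank 1. Corank 1: A-series; mu = 3 gives A_3.

Type A_3, Milnor number mu = 3.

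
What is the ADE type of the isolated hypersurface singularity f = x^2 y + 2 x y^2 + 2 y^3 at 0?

D_{4}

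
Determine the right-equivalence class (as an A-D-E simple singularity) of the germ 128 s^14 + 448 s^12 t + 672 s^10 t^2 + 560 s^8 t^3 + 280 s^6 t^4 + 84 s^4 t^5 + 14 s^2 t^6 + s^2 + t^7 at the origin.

A6

The Hessian of f at 0 has rank 1. Corank 1: A-series; mu = 6 gives A_6.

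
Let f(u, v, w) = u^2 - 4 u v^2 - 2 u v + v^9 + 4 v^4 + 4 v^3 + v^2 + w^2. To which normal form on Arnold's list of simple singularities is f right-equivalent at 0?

A_8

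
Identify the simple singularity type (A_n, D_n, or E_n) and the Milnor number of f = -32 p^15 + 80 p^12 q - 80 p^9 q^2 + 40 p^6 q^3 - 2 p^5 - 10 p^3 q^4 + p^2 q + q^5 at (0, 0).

The Hessian of f at 0 has rank 0. Corank 2; j^3 = p^2*q has shape L^2 M (L != M), so D-series; mu = 6 gives D_6.

Type D_6, Milnor number mu = 6.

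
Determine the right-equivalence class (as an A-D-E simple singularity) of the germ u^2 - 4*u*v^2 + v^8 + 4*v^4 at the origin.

The Hessian of f at 0 has rank 1. Corank 1: A-series; mu = 7 gives A_7.

A7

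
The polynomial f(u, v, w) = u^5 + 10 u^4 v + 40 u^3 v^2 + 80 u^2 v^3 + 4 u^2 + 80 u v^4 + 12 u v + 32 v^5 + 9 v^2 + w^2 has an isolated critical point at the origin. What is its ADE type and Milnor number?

Type A_{4}, Milnor number mu = 4.

The Hessian of f at 0 is [[8, 12, 0], [12, 18, 0], [0, 0, 2]] with rank 2, so corank 1. A Groebner basis of the Jacobian ideal J(f) in C{u,v,w} is {v^4, u + 3*v/2, w}; counting standard monomials gives mu = 4. Corank 1: A-series; mu = 4 gives A_4.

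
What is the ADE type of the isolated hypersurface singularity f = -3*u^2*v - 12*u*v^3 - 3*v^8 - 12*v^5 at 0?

D_{9}

The Hessian of f at 0 has rank 0. Corank 2; j^3 = -3*u^2*v has shape L^2 M (L != M), so D-series; mu = 9 gives D_9.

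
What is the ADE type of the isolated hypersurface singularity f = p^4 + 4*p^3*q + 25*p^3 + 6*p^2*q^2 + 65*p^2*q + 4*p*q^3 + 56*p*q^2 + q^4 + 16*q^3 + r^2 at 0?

The Hessian of f at 0 is [[0, 0, 0], [0, 0, 0], [0, 0, 2]] with rank 1, so corank 2. A Groebner basis of the Jacobian ideal J(f) in C{p,q,r} is {p*q^2 + 125*p*q + 100*q^2, -625*p*q/4 + q^3 - 125*q^2, p^2 + 9*p*q/5 + 4*q^2/5, r}; counting standard monomials gives mu = 5. Corank 2; j^3 = (p + q)*(5*p + 4*q)^2 has shape L^2 M (L != M), so D-series; mu = 5 gives D_5.

D5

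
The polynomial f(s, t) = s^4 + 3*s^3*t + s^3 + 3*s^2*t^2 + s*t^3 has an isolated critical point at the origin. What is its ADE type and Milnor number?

Type E_{7}, Milnor number mu = 7.

The Hessian of f at 0 has rank 0. Corank 2; j^3 = s^3 is a perfect cube, so E-series; the 4-jet and mu = 7 give E_7.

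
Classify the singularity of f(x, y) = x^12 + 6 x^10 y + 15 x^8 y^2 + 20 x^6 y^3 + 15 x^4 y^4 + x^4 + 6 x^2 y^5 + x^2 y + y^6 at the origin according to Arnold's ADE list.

D7

The Hessian of f at 0 is [[0, 0], [0, 0]] with rank 0, so corank 2. A Groebner basis of the Jacobian ideal J(f) in C{x,y} is {x^2/6 + y^5, x^3, x*y}; counting standard monomials gives mu = 7. Corank 2; j^3 = x^2*y has shape L^2 M (L != M), so D-series; mu = 7 gives D_7.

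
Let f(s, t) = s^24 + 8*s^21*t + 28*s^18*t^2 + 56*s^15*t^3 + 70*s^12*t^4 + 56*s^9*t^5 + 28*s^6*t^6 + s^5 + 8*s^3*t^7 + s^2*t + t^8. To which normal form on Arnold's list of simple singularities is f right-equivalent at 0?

D9

The Hessian of f at 0 is [[0, 0], [0, 0]] with rank 0, so corank 2. A Groebner basis of the Jacobian ideal J(f) in C{s,t} is {s^2/8 + t^7, s^3, s*t}; counting standard monomials gives mu = 9. Corank 2; j^3 = s^2*t has shape L^2 M (L != M), so D-series; mu = 9 gives D_9.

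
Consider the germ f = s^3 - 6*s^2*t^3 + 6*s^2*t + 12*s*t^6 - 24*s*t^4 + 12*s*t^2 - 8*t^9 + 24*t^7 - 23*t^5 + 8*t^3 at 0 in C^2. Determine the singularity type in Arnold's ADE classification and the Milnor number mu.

Type E8, Milnor number mu = 8.

The Hessian of f at 0 has rank 0. Corank 2; j^3 = (s + 2*t)^3 is a perfect cube, so E-series; the 5-jet and mu = 8 give E_8.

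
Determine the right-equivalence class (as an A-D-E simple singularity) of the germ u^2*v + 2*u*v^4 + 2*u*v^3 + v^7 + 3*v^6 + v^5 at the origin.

D_{7}

The Hessian of f at 0 has rank 0. Corank 2; j^3 = u^2*v has shape L^2 M (L != M), so D-series; mu = 7 gives D_7.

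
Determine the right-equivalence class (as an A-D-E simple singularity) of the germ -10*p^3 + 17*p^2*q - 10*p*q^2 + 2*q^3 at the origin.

D4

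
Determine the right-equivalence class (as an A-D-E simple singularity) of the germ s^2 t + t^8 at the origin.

The Hessian of f at 0 is [[0, 0], [0, 0]] with rank 0, so corank 2. A Groebner basis of the Jacobian ideal J(f) in C{s,t} is {s^2/8 + t^7, s^3, s*t}; counting standard monomials gives mu = 9. Corank 2; j^3 = s^2*t has shape L^2 M (L != M), so D-series; mu = 9 gives D_9.

D_{9}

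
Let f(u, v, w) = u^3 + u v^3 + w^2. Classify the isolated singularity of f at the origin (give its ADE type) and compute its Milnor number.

Type E_7, Milnor number mu = 7.

The Hessian of f at 0 is [[0, 0, 0], [0, 0, 0], [0, 0, 2]] with rank 1, so corank 2. A Groebner basis of the Jacobian ideal J(f) in C{u,v,w} is {u^3, u*v^2, 3*u^2 + v^3, w}; counting standard monomials gives mu = 7. Corank 2; j^3 = u^3 is a perfect cube, so E-series; the 4-jet and mu = 7 give E_7.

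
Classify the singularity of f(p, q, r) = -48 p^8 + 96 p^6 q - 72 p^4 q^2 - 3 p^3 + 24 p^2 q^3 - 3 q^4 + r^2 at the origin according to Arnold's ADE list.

E_{6}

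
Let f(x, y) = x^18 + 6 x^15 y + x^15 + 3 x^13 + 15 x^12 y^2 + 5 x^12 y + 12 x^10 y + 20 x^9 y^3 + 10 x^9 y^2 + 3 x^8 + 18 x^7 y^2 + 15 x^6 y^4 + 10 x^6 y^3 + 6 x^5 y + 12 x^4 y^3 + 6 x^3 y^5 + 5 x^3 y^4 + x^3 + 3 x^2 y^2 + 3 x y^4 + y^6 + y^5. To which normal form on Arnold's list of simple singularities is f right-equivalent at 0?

E_8

The Hessian of f at 0 is [[0, 0], [0, 0]] with rank 0, so corank 2. A Groebner basis of the Jacobian ideal J(f) in C{x,y} is {y^4, x^3, x^2/2 + x*y^2}; counting standard monomials gives mu = 8. Corank 2; j^3 = x^3 is a perfect cube, so E-series; the 5-jet and mu = 8 give E_8.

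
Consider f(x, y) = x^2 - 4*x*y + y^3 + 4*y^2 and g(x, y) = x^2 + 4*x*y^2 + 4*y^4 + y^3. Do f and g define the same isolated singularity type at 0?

Yes.

The Hessian of f at 0 has rank 1. Corank 1: A-series; mu = 2 gives A_2. The Hessian of g at 0 has rank 1. Corank 1: A-series; mu = 2 gives A_2. Both have type A_2, hence right-equivalent.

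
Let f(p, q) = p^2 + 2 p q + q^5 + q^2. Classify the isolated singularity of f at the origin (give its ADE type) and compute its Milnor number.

The Hessian of f at 0 is [[2, 2], [2, 2]] with rank 1, so corank 1. A Groebner basis of the Jacobian ideal J(f) in C{p,q} is {q^4, p + q}; counting standard monomials gives mu = 4. Corank 1: A-series; mu = 4 gives A_4.

Type A_{4}, Milnor number mu = 4.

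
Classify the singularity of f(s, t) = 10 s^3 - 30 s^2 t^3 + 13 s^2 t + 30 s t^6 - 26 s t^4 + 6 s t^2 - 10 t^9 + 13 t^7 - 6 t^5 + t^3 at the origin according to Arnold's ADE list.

The Hessian of f at 0 has rank 0. Corank 2; j^3 = (2*s + t)*(5*s^2 + 4*s*t + t^2) splits into three distinct lines over C (the quadratic factor has nonzero discriminant), so D_4.

D_4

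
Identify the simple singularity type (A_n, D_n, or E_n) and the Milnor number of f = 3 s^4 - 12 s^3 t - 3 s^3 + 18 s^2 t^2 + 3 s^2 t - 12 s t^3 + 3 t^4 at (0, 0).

Type D_{5}, Milnor number mu = 5.

The Hessian of f at 0 is [[0, 0], [0, 0]] with rank 0, so corank 2. A Groebner basis of the Jacobian ideal J(f) in C{s,t} is {s*t^2, s*t/4 + t^3, s^2 - s*t}; counting standard monomials gives mu = 5. Corank 2; j^3 = -3*s^2*(s - t) has shape L^2 M (L != M), so D-series; mu = 5 gives D_5.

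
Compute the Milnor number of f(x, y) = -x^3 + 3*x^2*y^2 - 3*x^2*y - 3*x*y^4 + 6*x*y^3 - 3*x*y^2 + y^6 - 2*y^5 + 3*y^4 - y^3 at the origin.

The Hessian of f at 0 is [[0, 0], [0, 0]] with rank 0, so corank 2. A Groebner basis of the Jacobian ideal J(f) in C{x,y} is {y^4, x^3 + 3*x^2*y + 3*x^2/2 + 3*x*y - 2*y^3 + 3*y^2/2, -x^2/2 + x*y^2 - x*y + y^3 - y^2/2}; counting standard monomials gives mu = 8. Corank 2; j^3 = -(x + y)^3 is a perfect cube, so E-series; the 5-jet and mu = 8 give E_8.

8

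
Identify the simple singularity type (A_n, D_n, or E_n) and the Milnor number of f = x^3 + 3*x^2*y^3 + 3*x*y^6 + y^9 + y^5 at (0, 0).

Type E8, Milnor number mu = 8.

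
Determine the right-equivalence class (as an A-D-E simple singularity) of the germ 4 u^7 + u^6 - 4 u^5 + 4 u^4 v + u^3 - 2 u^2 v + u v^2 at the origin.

D_{7}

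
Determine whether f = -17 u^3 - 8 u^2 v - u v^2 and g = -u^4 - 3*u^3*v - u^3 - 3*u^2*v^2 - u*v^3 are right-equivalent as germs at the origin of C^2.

No.

The Hessian of f at 0 is [[0, 0], [0, 0]] with rank 0, so corank 2. A Groebner basis of the Jacobian ideal J(f) in C{u,v} is {v^3, u^2 - v^2/13, u*v + 4*v^2/13}; counting standard monomials gives mu = 4. Corank 2; j^3 = -u*(17*u^2 + 8*u*v + v^2) splits into three distinct lines over C (the quadratic factor has nonzero discriminant), so D_4. The Hessian of g at 0 is [[0, 0], [0, 0]] with rank 0, so corank 2. A Groebner basis of the Jacobian ideal J(g) in C{u,v} is {3*u^2 + v^4 + v^3, u^3, u^2*v - u^2 - v^3/3, 2*u^2 + u*v^2 + 2*v^3/3}; counting standard monomials gives mu = 7. Corank 2; j^3 = -u^3 is a perfect cube, so E-series; the 4-jet and mu = 7 give E_7. f is D_4 but g is E_7, hence not right-equivalent.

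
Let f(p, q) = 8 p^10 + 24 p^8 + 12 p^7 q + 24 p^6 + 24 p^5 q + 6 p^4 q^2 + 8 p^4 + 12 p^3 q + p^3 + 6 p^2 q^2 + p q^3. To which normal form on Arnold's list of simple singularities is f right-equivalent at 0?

E_7

The Hessian of f at 0 is [[0, 0], [0, 0]] with rank 0, so corank 2. A Groebner basis of the Jacobian ideal J(f) in C{p,q} is {3*p^2/4 + q^4 + q^3/4, p^3, p^2*q - p^2/4 - q^3/12, p^2 + p*q^2 + q^3/3}; counting standard monomials gives mu = 7. Corank 2; j^3 = p^3 is a perfect cube, so E-series; the 4-jet and mu = 7 give E_7.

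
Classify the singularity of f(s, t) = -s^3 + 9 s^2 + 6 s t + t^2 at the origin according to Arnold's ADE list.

The Hessian of f at 0 has rank 1. Corank 1: A-series; mu = 2 gives A_2.

A_2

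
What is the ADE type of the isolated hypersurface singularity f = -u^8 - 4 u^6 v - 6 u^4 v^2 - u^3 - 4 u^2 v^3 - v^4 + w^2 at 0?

The Hessian of f at 0 is [[0, 0, 0], [0, 0, 0], [0, 0, 2]] with rank 1, so corank 2. A Groebner basis of the Jacobian ideal J(f) in C{u,v,w} is {v^3, u^2, w}; counting standard monomials gives mu = 6. Corank 2; j^3 = -u^3 is a perfect cube, so E-series; the 4-jet and mu = 6 give E_6.

E_6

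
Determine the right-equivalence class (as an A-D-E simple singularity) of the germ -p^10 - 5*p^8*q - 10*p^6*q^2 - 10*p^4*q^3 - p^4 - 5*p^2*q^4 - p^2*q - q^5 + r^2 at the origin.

The Hessian of f at 0 is [[0, 0, 0], [0, 0, 0], [0, 0, 2]] with rank 1, so corank 2. A Groebner basis of the Jacobian ideal J(f) in C{p,q,r} is {p^2/5 + q^4, p^3, p*q, r}; counting standard monomials gives mu = 6. Corank 2; j^3 = -p^2*q has shape L^2 M (L != M), so D-series; mu = 6 gives D_6.

D6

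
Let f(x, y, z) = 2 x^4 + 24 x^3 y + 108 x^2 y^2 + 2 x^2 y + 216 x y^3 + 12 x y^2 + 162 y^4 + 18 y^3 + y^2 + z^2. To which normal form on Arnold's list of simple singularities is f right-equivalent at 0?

A3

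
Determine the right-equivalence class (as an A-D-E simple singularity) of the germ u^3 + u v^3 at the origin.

The Hessian of f at 0 has rank 0. Corank 2; j^3 = u^3 is a perfect cube, so E-series; the 4-jet and mu = 7 give E_7.

E_{7}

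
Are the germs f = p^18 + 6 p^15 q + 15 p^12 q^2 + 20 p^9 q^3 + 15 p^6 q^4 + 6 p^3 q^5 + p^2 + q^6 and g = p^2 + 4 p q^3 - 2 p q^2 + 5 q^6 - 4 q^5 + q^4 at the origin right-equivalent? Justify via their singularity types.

Yes.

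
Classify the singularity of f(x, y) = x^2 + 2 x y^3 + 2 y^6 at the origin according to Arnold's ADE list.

A5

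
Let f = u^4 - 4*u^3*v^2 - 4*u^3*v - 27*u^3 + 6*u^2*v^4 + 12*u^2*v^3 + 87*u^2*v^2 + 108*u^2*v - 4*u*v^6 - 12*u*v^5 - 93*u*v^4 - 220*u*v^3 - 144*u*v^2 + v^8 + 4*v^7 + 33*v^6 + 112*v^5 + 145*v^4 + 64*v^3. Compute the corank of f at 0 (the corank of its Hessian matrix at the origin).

2

The Hessian at 0 is [[0, 0], [0, 0]] of rank 0; hence corank 2.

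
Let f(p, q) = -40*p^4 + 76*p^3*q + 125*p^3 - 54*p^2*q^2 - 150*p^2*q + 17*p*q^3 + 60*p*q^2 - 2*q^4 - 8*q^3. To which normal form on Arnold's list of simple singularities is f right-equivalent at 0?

E7

The Hessian of f at 0 is [[0, 0], [0, 0]] with rank 0, so corank 2. A Groebner basis of the Jacobian ideal J(f) in C{p,q} is {1171875*p^2/4 - 234375*p*q + q^4 + 125*q^3/4 + 46875*q^2, p^3 - 675*p^2/2 + 270*p*q - q^3/10 - 54*q^2, p^2*q - 2125*p^2/4 + 425*p*q - 13*q^3/60 - 85*q^2, -625*p^2 + p*q^2 + 500*p*q - 7*q^3/15 - 100*q^2}; counting standard monomials gives mu = 7. Corank 2; j^3 = (5*p - 2*q)^3 is a perfect cube, so E-series; the 4-jet and mu = 7 give E_7.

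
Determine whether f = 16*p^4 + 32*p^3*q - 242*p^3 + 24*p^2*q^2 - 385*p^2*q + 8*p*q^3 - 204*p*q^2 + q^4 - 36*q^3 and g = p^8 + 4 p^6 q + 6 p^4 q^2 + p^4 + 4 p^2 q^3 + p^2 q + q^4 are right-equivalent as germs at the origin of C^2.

Yes.

The Hessian of f at 0 has rank 0. Corank 2; j^3 = -(2*p + q)*(11*p + 6*q)^2 has shape L^2 M (L != M), so D-series; mu = 5 gives D_5. The Hessian of g at 0 has rank 0. Corank 2; j^3 = p^2*q has shape L^2 M (L != M), so D-series; mu = 5 gives D_5. Both have type D_5, hence right-equivalent.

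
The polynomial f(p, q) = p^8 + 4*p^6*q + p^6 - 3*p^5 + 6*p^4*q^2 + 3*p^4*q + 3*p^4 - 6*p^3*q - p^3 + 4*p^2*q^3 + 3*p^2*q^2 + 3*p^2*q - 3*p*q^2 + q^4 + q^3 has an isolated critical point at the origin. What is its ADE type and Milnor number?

Type E6, Milnor number mu = 6.

The Hessian of f at 0 has rank 0. Corank 2; j^3 = -(p - q)^3 is a perfect cube, so E-series; the 4-jet and mu = 6 give E_6.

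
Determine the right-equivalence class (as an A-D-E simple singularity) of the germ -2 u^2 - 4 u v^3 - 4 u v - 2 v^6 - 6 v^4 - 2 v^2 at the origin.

A_{3}

The Hessian of f at 0 is [[-4, -4], [-4, -4]] with rank 1, so corank 1. A Groebner basis of the Jacobian ideal J(f) in C{u,v} is {v^3, u + v}; counting standard monomials gives mu = 3. Corank 1: A-series; mu = 3 gives A_3.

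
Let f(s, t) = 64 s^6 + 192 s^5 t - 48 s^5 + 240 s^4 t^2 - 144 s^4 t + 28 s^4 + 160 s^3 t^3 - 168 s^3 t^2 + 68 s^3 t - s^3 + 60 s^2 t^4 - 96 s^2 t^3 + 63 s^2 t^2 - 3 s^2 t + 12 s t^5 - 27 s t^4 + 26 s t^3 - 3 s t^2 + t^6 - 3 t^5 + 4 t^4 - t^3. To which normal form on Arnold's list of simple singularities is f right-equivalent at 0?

E_{6}

The Hessian of f at 0 has rank 0. Corank 2; j^3 = -(s + t)^3 is a perfect cube, so E-series; the 4-jet and mu = 6 give E_6.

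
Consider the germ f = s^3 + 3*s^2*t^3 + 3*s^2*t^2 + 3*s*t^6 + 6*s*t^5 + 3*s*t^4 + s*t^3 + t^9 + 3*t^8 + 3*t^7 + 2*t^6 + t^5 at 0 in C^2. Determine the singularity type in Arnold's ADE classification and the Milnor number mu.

Type E_7, Milnor number mu = 7.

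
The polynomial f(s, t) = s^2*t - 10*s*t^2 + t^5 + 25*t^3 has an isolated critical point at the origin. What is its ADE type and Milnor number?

Type D_6, Milnor number mu = 6.

The Hessian of f at 0 is [[0, 0], [0, 0]] with rank 0, so corank 2. A Groebner basis of the Jacobian ideal J(f) in C{s,t} is {s^2/5 + t^4 - 5*t^2, s^3 - 125*t^3, s*t - 5*t^2}; counting standard monomials gives mu = 6. Corank 2; j^3 = t*(s - 5*t)^2 has shape L^2 M (L != M), so D-series; mu = 6 gives D_6.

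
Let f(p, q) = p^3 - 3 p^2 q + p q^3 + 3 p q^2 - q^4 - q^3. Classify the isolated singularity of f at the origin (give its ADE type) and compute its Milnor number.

The Hessian of f at 0 has rank 0. Corank 2; j^3 = (p - q)^3 is a perfect cube, so E-series; the 4-jet and mu = 7 give E_7.

Type E7, Milnor number mu = 7.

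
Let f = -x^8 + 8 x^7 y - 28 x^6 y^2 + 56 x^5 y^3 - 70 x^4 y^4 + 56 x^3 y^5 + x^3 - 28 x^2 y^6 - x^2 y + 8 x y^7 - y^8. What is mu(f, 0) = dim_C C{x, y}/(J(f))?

The Hessian of f at 0 has rank 0. Corank 2; j^3 = x^2*(x - y) has shape L^2 M (L != M), so D-series; mu = 9 gives D_9.

9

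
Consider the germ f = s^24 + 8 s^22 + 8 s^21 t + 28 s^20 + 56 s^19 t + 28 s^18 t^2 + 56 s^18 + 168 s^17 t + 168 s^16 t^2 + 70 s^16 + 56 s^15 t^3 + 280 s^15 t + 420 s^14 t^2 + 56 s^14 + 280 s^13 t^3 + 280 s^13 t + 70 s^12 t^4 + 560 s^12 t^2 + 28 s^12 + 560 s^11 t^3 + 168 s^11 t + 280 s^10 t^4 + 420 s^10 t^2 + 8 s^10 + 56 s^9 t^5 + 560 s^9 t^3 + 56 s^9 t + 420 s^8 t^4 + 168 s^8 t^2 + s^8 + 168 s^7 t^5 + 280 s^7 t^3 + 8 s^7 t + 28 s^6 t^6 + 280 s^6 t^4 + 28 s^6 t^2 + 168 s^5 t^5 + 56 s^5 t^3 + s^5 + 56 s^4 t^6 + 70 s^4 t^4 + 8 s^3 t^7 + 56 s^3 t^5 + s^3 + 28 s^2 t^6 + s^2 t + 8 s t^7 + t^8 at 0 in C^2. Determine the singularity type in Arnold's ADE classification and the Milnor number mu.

Type D_{9}, Milnor number mu = 9.

The Hessian of f at 0 has rank 0. Corank 2; j^3 = s^2*(s + t) has shape L^2 M (L != M), so D-series; mu = 9 gives D_9.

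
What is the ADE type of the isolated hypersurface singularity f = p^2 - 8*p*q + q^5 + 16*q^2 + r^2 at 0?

A_{4}

The Hessian of f at 0 has rank 2. Corank 1: A-series; mu = 4 gives A_4.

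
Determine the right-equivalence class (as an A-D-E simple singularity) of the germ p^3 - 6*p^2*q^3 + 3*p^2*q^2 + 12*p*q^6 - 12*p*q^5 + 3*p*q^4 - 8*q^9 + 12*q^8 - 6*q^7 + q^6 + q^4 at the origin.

E_6

The Hessian of f at 0 is [[0, 0], [0, 0]] with rank 0, so corank 2. A Groebner basis of the Jacobian ideal J(f) in C{p,q} is {p^3, p^2*q, p^2/2 + p*q^2, q^3}; counting standard monomials gives mu = 6. Corank 2; j^3 = p^3 is a perfect cube, so E-series; the 4-jet and mu = 6 give E_6.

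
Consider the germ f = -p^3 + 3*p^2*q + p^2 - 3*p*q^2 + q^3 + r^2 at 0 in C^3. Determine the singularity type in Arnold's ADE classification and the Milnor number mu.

Type A2, Milnor number mu = 2.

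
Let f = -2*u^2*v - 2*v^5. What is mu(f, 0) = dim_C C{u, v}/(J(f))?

The Hessian of f at 0 has rank 0. Corank 2; j^3 = -2*u^2*v has shape L^2 M (L != M), so D-series; mu = 6 gives D_6.

6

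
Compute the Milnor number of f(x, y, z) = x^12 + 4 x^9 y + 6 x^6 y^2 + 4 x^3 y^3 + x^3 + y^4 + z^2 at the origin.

6

The Hessian of f at 0 is [[0, 0, 0], [0, 0, 0], [0, 0, 2]] with rank 1, so corank 2. A Groebner basis of the Jacobian ideal J(f) in C{x,y,z} is {y^3, x^2, z}; counting standard monomials gives mu = 6. Corank 2; j^3 = x^3 is a perfect cube, so E-series; the 4-jet and mu = 6 give E_6.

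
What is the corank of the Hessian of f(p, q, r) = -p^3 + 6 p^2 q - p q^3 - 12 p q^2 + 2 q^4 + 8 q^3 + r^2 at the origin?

2

The Hessian at 0 is [[0, 0, 0], [0, 0, 0], [0, 0, 2]] of rank 1; hence corank 2.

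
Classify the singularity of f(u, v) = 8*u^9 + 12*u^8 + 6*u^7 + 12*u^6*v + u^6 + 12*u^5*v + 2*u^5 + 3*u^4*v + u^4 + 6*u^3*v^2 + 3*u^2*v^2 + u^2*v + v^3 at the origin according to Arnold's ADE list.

The Hessian of f at 0 is [[0, 0], [0, 0]] with rank 0, so corank 2. A Groebner basis of the Jacobian ideal J(f) in C{u,v} is {v^3, u^2 + 3*v^2, u*v}; counting standard monomials gives mu = 4. Corank 2; j^3 = v*(u^2 + v^2) splits into three distinct lines over C (the quadratic factor has nonzero discriminant), so D_4.

D_{4}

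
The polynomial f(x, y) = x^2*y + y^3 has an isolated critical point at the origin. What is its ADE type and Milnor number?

The Hessian of f at 0 is [[0, 0], [0, 0]] with rank 0, so corank 2. A Groebner basis of the Jacobian ideal J(f) in C{x,y} is {y^3, x^2 + 3*y^2, x*y}; counting standard monomials gives mu = 4. Corank 2; j^3 = y*(x^2 + y^2) splits into three distinct lines over C (the quadratic factor has nonzero discriminant), so D_4.

Type D4, Milnor number mu = 4.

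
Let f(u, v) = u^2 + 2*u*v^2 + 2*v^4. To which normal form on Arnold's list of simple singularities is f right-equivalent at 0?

A_3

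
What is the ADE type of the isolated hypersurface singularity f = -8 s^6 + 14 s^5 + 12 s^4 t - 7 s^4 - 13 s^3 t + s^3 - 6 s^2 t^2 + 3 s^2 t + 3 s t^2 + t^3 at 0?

E_7

The Hessian of f at 0 has rank 0. Corank 2; j^3 = (s + t)^3 is a perfect cube, so E-series; the 4-jet and mu = 7 give E_7.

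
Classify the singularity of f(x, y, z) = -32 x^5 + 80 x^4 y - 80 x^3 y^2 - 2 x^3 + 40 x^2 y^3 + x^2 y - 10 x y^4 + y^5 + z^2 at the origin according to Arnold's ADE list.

D6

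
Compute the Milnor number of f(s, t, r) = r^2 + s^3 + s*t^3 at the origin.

7

The Hessian of f at 0 has rank 1. Corank 2; j^3 = s^3 is a perfect cube, so E-series; the 4-jet and mu = 7 give E_7.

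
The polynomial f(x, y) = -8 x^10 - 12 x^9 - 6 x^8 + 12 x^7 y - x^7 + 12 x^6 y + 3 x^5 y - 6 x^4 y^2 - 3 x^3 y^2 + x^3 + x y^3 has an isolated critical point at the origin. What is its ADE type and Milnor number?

The Hessian of f at 0 has rank 0. Corank 2; j^3 = x^3 is a perfect cube, so E-series; the 4-jet and mu = 7 give E_7.

Type E7, Milnor number mu = 7.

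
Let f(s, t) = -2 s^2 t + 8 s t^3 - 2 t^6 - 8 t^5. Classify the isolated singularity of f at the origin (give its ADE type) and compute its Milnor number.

The Hessian of f at 0 is [[0, 0], [0, 0]] with rank 0, so corank 2. A Groebner basis of the Jacobian ideal J(f) in C{s,t} is {s^3, s^2*t + 2*s^2/3 - 4*s*t^2/3, -s*t/2 + t^3}; counting standard monomials gives mu = 7. Corank 2; j^3 = -2*s^2*t has shape L^2 M (L != M), so D-series; mu = 7 gives D_7.

Type D_{7}, Milnor number mu = 7.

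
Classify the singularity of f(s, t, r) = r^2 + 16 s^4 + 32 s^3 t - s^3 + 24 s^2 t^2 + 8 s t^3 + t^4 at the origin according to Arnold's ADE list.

E_{6}

The Hessian of f at 0 has rank 1. Corank 2; j^3 = -s^3 is a perfect cube, so E-series; the 4-jet and mu = 6 give E_6.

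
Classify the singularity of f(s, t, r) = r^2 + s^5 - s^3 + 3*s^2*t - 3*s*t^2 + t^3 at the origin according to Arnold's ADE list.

E_{8}

The Hessian of f at 0 has rank 1. Corank 2; j^3 = -(s - t)^3 is a perfect cube, so E-series; the 5-jet and mu = 8 give E_8.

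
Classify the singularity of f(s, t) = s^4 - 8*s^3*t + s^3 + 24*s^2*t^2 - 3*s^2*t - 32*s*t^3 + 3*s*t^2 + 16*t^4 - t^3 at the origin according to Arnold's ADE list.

The Hessian of f at 0 has rank 0. Corank 2; j^3 = (s - t)^3 is a perfect cube, so E-series; the 4-jet and mu = 6 give E_6.

E_6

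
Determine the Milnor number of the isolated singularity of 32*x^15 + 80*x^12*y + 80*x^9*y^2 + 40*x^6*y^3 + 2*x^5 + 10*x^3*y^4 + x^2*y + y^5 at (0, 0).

The Hessian of f at 0 has rank 0. Corank 2; j^3 = x^2*y has shape L^2 M (L != M), so D-series; mu = 6 gives D_6.

6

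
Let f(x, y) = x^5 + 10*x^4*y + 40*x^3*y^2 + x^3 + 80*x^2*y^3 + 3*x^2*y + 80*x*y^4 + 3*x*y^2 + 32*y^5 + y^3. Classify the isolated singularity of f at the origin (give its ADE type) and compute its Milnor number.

The Hessian of f at 0 is [[0, 0], [0, 0]] with rank 0, so corank 2. A Groebner basis of the Jacobian ideal J(f) in C{x,y} is {y^5, x*y^3 + 5*y^4/4, x^2 + 2*x*y + y^2}; counting standard monomials gives mu = 8. Corank 2; j^3 = (x + y)^3 is a perfect cube, so E-series; the 5-jet and mu = 8 give E_8.

Type E_8, Milnor number mu = 8.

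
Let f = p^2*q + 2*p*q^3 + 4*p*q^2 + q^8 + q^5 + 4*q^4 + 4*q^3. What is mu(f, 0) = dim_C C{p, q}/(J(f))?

The Hessian of f at 0 is [[0, 0], [0, 0]] with rank 0, so corank 2. A Groebner basis of the Jacobian ideal J(f) in C{p,q} is {p^4 + 24*p^3 + 112*p^2*q + p^2 + 177*p*q^2 - 94*p*q - 192*q^2, p^3*q - 6*p^3 - 24*p^2*q - p^2/8 - 257*p*q^2/8 + 63*p*q/4 + 32*q^2, p^3 + p^2*q^2 + 2*p^2*q, p*q + q^3 + 2*q^2}; counting standard monomials gives mu = 9. Corank 2; j^3 = q*(p + 2*q)^2 has shape L^2 M (L != M), so D-series; mu = 9 gives D_9.

9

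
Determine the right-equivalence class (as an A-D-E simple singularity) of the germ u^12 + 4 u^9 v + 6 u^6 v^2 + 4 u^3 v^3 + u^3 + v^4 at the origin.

The Hessian of f at 0 is [[0, 0], [0, 0]] with rank 0, so corank 2. A Groebner basis of the Jacobian ideal J(f) in C{u,v} is {v^3, u^2}; counting standard monomials gives mu = 6. Corank 2; j^3 = u^3 is a perfect cube, so E-series; the 4-jet and mu = 6 give E_6.

E_6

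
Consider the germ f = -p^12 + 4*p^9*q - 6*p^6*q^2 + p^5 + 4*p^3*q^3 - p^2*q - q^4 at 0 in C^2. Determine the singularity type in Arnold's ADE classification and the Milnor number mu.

Type D5, Milnor number mu = 5.

The Hessian of f at 0 is [[0, 0], [0, 0]] with rank 0, so corank 2. A Groebner basis of the Jacobian ideal J(f) in C{p,q} is {p^3, p^2/4 + q^3, p*q}; counting standard monomials gives mu = 5. Corank 2; j^3 = -p^2*q has shape L^2 M (L != M), so D-series; mu = 5 gives D_5.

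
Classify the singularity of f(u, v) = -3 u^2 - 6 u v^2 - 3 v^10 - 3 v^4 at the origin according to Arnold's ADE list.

A9

The Hessian of f at 0 has rank 1. Corank 1: A-series; mu = 9 gives A_9.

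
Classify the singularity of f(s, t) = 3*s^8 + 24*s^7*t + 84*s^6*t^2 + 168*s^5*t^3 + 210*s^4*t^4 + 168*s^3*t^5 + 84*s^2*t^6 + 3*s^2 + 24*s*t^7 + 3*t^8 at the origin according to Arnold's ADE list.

A_{7}

The Hessian of f at 0 has rank 1. Corank 1: A-series; mu = 7 gives A_7.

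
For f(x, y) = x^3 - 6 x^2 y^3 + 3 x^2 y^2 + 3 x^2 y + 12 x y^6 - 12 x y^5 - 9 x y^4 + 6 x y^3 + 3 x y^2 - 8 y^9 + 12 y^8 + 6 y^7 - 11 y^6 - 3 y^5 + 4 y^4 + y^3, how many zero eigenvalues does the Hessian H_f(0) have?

2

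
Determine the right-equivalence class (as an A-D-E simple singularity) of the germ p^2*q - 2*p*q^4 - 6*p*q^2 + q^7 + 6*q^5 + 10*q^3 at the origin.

The Hessian of f at 0 has rank 0. Corank 2; j^3 = q*(p^2 - 6*p*q + 10*q^2) splits into three distinct lines over C (the quadratic factor has nonzero discriminant), so D_4.

D_4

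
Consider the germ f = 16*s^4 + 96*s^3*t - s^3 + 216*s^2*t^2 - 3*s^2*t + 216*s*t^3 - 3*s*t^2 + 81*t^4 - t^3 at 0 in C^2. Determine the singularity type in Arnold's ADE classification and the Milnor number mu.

Type E_6, Milnor number mu = 6.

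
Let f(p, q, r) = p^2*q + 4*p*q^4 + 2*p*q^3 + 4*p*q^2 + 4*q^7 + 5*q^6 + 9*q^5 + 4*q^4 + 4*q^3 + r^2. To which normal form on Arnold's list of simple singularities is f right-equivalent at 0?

The Hessian of f at 0 has rank 1. Corank 2; j^3 = q*(p + 2*q)^2 has shape L^2 M (L != M), so D-series; mu = 7 gives D_7.

D7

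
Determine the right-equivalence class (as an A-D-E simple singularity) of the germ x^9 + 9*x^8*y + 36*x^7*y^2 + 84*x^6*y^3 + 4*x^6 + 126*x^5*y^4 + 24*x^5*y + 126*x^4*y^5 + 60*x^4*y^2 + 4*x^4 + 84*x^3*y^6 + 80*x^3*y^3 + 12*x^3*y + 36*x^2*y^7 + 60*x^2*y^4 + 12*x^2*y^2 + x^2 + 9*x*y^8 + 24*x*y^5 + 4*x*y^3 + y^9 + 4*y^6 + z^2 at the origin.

A_8

The Hessian of f at 0 is [[2, 0, 0], [0, 0, 0], [0, 0, 2]] with rank 2, so corank 1. A Groebner basis of the Jacobian ideal J(f) in C{x,y,z} is {x^2/2 + x*y^3, -3*x^2/2 + x*y/2 + y^4, x^3, x^2*y + x*y^2 + x/6 + y^3/3, z}; counting standard monomials gives mu = 8. Corank 1: A-series; mu = 8 gives A_8.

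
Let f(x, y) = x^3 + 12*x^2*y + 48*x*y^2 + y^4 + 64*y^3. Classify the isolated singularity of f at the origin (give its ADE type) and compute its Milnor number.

Type E6, Milnor number mu = 6.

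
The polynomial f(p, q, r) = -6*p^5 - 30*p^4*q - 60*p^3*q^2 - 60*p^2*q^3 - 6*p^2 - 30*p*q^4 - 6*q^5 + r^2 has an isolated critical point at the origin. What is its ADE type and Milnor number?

The Hessian of f at 0 is [[-12, 0, 0], [0, 0, 0], [0, 0, 2]] with rank 2, so corank 1. A Groebner basis of the Jacobian ideal J(f) in C{p,q,r} is {q^4, p, r}; counting standard monomials gives mu = 4. Corank 1: A-series; mu = 4 gives A_4.

Type A_{4}, Milnor number mu = 4.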